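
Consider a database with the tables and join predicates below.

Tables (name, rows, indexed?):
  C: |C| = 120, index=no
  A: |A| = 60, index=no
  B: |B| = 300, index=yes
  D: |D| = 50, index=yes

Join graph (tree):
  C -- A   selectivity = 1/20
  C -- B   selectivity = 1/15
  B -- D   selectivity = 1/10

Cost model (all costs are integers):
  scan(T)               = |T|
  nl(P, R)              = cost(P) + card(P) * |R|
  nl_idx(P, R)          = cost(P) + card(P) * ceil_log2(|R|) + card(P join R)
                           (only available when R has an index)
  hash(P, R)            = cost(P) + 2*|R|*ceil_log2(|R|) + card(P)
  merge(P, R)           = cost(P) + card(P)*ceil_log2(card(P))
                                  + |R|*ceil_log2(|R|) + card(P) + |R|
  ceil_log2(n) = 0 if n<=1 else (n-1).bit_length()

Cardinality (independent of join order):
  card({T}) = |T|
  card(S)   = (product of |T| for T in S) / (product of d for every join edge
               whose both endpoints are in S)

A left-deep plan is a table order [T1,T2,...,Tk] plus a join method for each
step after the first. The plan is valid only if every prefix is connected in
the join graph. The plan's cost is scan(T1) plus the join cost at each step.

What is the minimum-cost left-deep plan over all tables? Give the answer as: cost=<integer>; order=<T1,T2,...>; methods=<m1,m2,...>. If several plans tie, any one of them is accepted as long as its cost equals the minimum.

Selinger DP (subsets sized 1..n):
  {C}: scan cost=120, card=120
  {A}: scan cost=60, card=60
  {B}: scan cost=300, card=300
  {D}: scan cost=50, card=50
  {AC}: card=360; try (A,hash)→960, (C,merge)→1440, (A,merge)→1500, (C,hash)→1800, (C,nl)→7260, (A,nl)→7320; best=960 via (A,hash)
  {BC}: card=2400; try (C,hash)→2280, (B,nl_idx)→3600, (B,merge)→4080, (C,merge)→4260, (B,hash)→5640, (B,nl)→36120 …(+1); best=2280 via (C,hash)
  {BD}: card=1500; try (D,hash)→1200, (B,nl_idx)→2000, (B,merge)→3400, (D,nl_idx)→3600, (D,merge)→3650, (B,hash)→5500 …(+2); best=1200 via (D,hash)
  {ABC}: card=7200; try (A,hash)→5400, (B,hash)→6720, (B,merge)→7560, (B,nl_idx)→11400, (A,merge)→33900, (B,nl)→108960 …(+1); best=5400 via (A,hash)
  {BCD}: card=12000; try (C,hash)→4380, (D,hash)→5280, (C,merge)→20160, (D,nl_idx)→28680, (D,merge)→33830, (D,nl)→122280 …(+1); best=4380 via (C,hash)
  {ABCD}: card=36000; try (D,hash)→13200, (A,hash)→17100, (D,nl_idx)→84600, (D,merge)→106550, (A,merge)→184800, (D,nl)→365400 …(+1); best=13200 via (D,hash)

cost=13200; order=B,C,A,D; methods=hash,hash,hash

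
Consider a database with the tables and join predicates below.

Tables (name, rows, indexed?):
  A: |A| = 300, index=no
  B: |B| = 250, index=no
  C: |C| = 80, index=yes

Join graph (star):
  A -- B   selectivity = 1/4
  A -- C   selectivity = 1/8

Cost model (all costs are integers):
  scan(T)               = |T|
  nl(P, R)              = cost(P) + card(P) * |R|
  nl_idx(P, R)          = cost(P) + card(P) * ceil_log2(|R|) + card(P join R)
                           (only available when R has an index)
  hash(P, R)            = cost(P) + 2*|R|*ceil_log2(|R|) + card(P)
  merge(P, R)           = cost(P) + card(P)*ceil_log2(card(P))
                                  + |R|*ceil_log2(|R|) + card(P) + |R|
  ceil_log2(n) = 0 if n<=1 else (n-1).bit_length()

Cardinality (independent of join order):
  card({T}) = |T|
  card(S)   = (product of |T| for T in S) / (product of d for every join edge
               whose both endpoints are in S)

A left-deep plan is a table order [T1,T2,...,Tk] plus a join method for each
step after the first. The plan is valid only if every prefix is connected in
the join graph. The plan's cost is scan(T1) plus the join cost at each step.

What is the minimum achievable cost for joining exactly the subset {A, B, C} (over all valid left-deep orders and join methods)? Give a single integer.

8720

Selinger DP over subsets of {A,B,C}:
  {A}: scan cost=300, card=300
  {B}: scan cost=250, card=250
  {C}: scan cost=80, card=80
  {AB}: card=18750; try (B,hash)→4600, (A,merge)→5500, (B,merge)→5550, (A,hash)→5900, (A,nl)→75250, (B,nl)→75300; best=4600 via (B,hash)
  {AC}: card=3000; try (C,hash)→1720, (A,merge)→3720, (C,merge)→3940, (C,nl_idx)→5400, (A,hash)→5560, (A,nl)→24080 …(+1); best=1720 via (C,hash)
  {ABC}: card=187500; try (B,hash)→8720, (C,hash)→24470, (B,merge)→42970, (C,merge)→305240, (C,nl_idx)→323350, (B,nl)→751720 …(+1); best=8720 via (B,hash)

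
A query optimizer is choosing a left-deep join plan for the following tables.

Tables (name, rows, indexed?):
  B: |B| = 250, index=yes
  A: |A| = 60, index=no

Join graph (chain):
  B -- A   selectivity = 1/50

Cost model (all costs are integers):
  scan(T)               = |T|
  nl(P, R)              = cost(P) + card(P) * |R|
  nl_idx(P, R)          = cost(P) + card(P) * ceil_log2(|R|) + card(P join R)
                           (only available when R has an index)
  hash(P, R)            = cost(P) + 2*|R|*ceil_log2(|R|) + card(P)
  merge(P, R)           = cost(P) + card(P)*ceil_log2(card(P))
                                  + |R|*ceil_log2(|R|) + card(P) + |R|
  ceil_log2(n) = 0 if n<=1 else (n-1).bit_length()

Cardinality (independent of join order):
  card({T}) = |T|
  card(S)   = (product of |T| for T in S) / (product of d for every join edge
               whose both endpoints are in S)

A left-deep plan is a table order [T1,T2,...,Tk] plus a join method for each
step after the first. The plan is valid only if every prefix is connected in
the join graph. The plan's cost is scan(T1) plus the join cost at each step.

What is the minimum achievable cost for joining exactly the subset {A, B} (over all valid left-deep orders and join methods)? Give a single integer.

840

Selinger DP over subsets of {A,B}:
  {B}: scan cost=250, card=250
  {A}: scan cost=60, card=60
  {AB}: card=300; try (B,nl_idx)→840, (A,hash)→1220, (B,merge)→2730, (A,merge)→2920, (B,hash)→4120, (B,nl)→15060 …(+1); best=840 via (B,nl_idx)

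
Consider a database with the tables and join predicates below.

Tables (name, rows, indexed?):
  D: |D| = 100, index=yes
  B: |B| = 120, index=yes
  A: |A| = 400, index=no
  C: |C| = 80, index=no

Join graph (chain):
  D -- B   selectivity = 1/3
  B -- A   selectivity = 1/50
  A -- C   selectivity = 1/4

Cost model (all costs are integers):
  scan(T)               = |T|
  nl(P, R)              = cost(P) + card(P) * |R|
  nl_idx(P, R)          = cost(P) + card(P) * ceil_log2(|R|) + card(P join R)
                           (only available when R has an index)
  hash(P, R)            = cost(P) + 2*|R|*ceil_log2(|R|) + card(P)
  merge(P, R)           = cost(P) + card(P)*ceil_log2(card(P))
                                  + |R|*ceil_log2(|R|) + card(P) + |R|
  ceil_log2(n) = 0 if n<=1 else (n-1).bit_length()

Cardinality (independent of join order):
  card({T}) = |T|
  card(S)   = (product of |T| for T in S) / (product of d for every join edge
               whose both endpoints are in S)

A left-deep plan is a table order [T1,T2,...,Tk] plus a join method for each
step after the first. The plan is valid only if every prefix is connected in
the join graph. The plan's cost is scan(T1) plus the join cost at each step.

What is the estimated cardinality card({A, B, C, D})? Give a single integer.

Tables in S: A(400), B(120), C(80), D(100)
Edges inside S: D-B(d=3), B-A(d=50), A-C(d=4)
numerator = 400 * 120 * 80 * 100 = 384000000
denominator = 3 * 50 * 4 = 600
card(S) = 384000000 / 600 = 640000

640000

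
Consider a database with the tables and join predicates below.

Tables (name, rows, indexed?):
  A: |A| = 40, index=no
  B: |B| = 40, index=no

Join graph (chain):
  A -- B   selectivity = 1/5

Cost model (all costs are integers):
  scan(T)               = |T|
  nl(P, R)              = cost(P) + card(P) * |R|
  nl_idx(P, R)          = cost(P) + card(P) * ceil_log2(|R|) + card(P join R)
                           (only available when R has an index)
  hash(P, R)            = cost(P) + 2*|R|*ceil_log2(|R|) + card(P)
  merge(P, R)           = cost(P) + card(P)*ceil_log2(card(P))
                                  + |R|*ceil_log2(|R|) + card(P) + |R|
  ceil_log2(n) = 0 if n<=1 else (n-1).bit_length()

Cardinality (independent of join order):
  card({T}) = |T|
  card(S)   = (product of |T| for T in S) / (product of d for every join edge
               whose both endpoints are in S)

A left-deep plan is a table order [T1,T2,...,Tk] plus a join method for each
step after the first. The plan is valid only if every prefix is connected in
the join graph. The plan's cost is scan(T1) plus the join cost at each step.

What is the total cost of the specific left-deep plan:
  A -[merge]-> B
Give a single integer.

600

step 1: scan A: cost=40, card=40
step 2: join B via merge
    card(P join B) = 40*40/(5) = 320
    cost = 40 + 40*6 + 40*6 + 40 + 40 = 600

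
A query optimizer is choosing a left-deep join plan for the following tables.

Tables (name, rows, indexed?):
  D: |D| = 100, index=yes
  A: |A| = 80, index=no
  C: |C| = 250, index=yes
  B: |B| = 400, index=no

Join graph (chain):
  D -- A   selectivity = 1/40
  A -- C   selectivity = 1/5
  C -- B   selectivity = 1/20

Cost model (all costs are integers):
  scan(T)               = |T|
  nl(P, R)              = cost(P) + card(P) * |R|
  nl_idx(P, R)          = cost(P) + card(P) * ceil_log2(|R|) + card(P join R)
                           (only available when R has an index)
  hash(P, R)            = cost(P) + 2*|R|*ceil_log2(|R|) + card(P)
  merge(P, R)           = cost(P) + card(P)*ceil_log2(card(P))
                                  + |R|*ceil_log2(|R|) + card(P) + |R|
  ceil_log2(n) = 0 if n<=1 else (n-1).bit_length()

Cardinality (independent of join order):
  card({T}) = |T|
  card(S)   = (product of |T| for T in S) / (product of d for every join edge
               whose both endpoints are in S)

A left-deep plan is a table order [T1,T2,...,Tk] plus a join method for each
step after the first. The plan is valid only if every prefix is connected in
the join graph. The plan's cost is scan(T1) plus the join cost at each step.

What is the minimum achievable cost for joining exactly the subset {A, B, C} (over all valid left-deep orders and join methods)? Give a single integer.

10920

Selinger DP over subsets of {A,B,C}:
  {A}: scan cost=80, card=80
  {C}: scan cost=250, card=250
  {B}: scan cost=400, card=400
  {AC}: card=4000; try (A,hash)→1620, (C,merge)→2970, (A,merge)→3140, (C,hash)→4160, (C,nl_idx)→4720, (C,nl)→20080 …(+1); best=1620 via (A,hash)
  {BC}: card=5000; try (C,hash)→4800, (B,merge)→6500, (C,merge)→6650, (B,hash)→7700, (C,nl_idx)→8600, (B,nl)→100250 …(+1); best=4800 via (C,hash)
  {ABC}: card=80000; try (A,hash)→10920, (B,hash)→12820, (B,merge)→57620, (A,merge)→75440, (A,nl)→404800, (B,nl)→1601620; best=10920 via (A,hash)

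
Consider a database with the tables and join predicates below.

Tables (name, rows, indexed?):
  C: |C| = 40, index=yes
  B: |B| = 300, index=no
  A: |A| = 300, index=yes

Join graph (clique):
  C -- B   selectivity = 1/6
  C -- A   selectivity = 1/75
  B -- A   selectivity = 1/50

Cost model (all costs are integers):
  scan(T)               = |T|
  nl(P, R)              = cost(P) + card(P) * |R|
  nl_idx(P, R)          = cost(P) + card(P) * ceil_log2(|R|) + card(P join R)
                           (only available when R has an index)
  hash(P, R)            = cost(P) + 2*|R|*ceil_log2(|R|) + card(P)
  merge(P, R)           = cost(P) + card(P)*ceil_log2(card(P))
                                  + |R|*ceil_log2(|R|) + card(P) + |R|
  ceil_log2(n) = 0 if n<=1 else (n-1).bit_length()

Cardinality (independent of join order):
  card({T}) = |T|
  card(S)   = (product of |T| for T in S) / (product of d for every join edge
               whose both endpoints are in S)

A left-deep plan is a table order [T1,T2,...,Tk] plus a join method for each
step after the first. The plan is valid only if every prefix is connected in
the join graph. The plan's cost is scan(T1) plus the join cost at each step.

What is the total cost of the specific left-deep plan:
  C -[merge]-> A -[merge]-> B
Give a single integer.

7760

step 1: scan C: cost=40, card=40
step 2: join A via merge
    card(P join A) = 40*300/(75) = 160
    cost = 40 + 40*6 + 300*9 + 40 + 300 = 3320
step 3: join B via merge
    card(P join B) = 160*300/(6*50) = 160
    cost = 3320 + 160*8 + 300*9 + 160 + 300 = 7760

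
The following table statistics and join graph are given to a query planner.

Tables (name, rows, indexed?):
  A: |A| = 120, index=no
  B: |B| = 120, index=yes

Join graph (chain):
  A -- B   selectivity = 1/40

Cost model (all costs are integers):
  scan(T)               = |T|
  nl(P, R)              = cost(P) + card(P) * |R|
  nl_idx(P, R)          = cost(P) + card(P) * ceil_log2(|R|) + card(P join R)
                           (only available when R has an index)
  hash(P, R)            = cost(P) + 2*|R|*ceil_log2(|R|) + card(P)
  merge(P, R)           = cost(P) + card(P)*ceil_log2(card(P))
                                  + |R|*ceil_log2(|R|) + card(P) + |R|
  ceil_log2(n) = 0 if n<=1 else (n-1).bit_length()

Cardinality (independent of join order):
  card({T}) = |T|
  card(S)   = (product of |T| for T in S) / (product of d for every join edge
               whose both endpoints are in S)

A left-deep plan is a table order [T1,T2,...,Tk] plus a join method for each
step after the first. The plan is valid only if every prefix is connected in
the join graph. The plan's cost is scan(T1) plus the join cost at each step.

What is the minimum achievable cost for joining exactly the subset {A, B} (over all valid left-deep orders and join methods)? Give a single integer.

1320

Selinger DP over subsets of {A,B}:
  {A}: scan cost=120, card=120
  {B}: scan cost=120, card=120
  {AB}: card=360; try (B,nl_idx)→1320, (B,hash)→1920, (A,hash)→1920, (B,merge)→2040, (A,merge)→2040, (B,nl)→14520 …(+1); best=1320 via (B,nl_idx)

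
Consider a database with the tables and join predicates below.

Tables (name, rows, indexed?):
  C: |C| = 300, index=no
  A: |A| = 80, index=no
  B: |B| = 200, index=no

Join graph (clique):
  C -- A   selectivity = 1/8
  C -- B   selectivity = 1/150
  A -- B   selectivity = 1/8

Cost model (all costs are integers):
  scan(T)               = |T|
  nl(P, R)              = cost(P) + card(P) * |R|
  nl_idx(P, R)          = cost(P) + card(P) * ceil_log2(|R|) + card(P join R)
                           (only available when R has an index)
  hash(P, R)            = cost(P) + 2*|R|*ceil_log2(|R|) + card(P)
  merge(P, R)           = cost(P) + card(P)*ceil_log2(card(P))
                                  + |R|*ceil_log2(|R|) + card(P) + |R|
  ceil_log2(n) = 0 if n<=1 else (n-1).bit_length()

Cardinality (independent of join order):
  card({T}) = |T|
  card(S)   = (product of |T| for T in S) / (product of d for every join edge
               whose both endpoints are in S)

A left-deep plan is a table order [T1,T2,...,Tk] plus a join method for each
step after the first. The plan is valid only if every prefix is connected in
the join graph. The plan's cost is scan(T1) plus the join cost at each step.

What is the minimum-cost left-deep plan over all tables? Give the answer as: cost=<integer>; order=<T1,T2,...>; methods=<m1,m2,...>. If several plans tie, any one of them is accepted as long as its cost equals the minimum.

cost=5320; order=C,B,A; methods=hash,hash

Selinger DP (subsets sized 1..n):
  {C}: scan cost=300, card=300
  {A}: scan cost=80, card=80
  {B}: scan cost=200, card=200
  {AC}: card=3000; try (A,hash)→1720, (C,merge)→3720, (A,merge)→3940, (C,hash)→5560, (C,nl)→24080, (A,nl)→24300; best=1720 via (A,hash)
  {BC}: card=400; try (B,hash)→3800, (C,merge)→5000, (B,merge)→5100, (C,hash)→5800, (C,nl)→60200, (B,nl)→60300; best=3800 via (B,hash)
  {AB}: card=2000; try (A,hash)→1520, (B,merge)→2520, (A,merge)→2640, (B,hash)→3360, (B,nl)→16080, (A,nl)→16200; best=1520 via (A,hash)
  {ABC}: card=500; try (A,hash)→5320, (B,hash)→7920, (A,merge)→8440, (C,hash)→8920, (C,merge)→28520, (A,nl)→35800 …(+3); best=5320 via (A,hash)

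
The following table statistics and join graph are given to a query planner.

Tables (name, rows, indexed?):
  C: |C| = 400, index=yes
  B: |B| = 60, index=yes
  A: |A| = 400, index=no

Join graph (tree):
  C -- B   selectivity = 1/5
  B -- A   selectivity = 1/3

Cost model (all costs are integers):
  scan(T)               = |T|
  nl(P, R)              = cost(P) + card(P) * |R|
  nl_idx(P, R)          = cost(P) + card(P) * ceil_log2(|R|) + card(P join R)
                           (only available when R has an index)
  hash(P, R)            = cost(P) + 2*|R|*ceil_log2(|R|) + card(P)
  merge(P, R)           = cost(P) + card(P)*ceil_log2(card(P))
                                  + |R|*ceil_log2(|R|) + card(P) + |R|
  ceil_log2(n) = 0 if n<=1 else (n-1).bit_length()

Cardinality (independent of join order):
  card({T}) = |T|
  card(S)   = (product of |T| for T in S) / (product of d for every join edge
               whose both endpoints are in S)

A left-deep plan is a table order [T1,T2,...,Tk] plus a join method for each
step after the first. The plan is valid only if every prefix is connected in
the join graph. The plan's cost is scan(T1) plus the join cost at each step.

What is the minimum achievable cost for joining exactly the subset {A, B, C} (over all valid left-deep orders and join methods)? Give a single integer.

Selinger DP over subsets of {A,B,C}:
  {C}: scan cost=400, card=400
  {B}: scan cost=60, card=60
  {A}: scan cost=400, card=400
  {BC}: card=4800; try (B,hash)→1520, (C,merge)→4480, (B,merge)→4820, (C,nl_idx)→5400, (C,hash)→7320, (B,nl_idx)→7600 …(+2); best=1520 via (B,hash)
  {AB}: card=8000; try (B,hash)→1520, (A,merge)→4480, (B,merge)→4820, (A,hash)→7320, (B,nl_idx)→10800, (A,nl)→24060 …(+1); best=1520 via (B,hash)
  {ABC}: card=640000; try (A,hash)→13520, (C,hash)→16720, (A,merge)→72720, (C,merge)→117520, (C,nl_idx)→713520, (A,nl)→1921520 …(+1); best=13520 via (A,hash)

13520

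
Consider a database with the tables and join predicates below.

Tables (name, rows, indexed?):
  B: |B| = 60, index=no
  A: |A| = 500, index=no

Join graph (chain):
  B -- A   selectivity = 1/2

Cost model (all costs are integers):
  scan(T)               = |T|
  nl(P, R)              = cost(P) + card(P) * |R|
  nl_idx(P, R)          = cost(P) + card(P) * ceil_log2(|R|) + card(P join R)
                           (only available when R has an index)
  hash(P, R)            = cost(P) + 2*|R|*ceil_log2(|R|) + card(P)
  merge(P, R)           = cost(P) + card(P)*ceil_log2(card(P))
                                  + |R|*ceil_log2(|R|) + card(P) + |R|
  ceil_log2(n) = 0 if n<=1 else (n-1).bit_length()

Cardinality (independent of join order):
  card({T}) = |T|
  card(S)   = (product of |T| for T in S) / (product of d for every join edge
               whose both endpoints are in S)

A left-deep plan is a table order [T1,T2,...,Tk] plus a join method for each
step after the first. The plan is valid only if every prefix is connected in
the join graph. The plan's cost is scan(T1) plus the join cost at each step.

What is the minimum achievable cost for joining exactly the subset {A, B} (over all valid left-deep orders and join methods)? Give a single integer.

Selinger DP over subsets of {A,B}:
  {B}: scan cost=60, card=60
  {A}: scan cost=500, card=500
  {AB}: card=15000; try (B,hash)→1720, (A,merge)→5480, (B,merge)→5920, (A,hash)→9120, (A,nl)→30060, (B,nl)→30500; best=1720 via (B,hash)

1720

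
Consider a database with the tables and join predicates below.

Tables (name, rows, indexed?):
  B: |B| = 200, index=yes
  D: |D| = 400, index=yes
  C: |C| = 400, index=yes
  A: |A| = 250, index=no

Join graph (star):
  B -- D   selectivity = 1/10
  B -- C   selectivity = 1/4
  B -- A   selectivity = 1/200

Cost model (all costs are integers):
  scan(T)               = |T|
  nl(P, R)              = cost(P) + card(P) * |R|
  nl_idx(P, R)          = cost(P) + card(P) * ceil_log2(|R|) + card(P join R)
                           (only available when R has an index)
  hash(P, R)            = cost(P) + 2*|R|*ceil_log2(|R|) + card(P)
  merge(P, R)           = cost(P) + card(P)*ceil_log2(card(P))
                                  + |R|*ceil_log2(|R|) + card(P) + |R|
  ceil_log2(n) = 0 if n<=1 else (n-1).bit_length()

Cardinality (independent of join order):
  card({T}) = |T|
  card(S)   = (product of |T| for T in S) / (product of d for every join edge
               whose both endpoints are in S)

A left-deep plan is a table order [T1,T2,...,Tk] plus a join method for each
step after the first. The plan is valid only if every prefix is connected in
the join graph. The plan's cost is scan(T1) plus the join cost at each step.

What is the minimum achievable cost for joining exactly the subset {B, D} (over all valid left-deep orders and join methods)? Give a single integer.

4000

Selinger DP over subsets of {B,D}:
  {B}: scan cost=200, card=200
  {D}: scan cost=400, card=400
  {BD}: card=8000; try (B,hash)→4000, (D,merge)→6000, (B,merge)→6200, (D,hash)→7600, (D,nl_idx)→10000, (B,nl_idx)→11600 …(+2); best=4000 via (B,hash)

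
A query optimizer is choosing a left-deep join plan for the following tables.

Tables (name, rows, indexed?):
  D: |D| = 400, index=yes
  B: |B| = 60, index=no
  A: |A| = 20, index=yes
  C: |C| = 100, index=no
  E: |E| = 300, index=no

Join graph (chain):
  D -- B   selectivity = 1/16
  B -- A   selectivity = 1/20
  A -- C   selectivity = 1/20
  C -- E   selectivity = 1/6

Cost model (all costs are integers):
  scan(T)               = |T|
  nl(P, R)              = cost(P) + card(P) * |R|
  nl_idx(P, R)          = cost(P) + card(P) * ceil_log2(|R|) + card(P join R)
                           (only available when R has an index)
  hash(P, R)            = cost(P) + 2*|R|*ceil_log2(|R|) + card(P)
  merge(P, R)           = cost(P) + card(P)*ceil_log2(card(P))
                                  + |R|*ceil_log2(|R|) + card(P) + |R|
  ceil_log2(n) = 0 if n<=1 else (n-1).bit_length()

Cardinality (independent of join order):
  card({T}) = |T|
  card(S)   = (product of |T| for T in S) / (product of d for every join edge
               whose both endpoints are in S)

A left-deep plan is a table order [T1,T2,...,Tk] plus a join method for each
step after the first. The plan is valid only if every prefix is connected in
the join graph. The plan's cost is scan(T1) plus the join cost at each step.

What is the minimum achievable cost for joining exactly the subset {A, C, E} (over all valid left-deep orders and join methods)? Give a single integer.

Selinger DP over subsets of {A,C,E}:
  {A}: scan cost=20, card=20
  {C}: scan cost=100, card=100
  {E}: scan cost=300, card=300
  {AC}: card=100; try (A,hash)→400, (A,nl_idx)→700, (C,merge)→940, (A,merge)→1020, (C,hash)→1440, (C,nl)→2020 …(+1); best=400 via (A,hash)
  {CE}: card=5000; try (C,hash)→2000, (E,merge)→3900, (C,merge)→4100, (E,hash)→5600, (E,nl)→30100, (C,nl)→30300; best=2000 via (C,hash)
  {ACE}: card=5000; try (E,merge)→4200, (E,hash)→5900, (A,hash)→7200, (E,nl)→30400, (A,nl_idx)→32000, (A,merge)→72120 …(+1); best=4200 via (E,merge)

4200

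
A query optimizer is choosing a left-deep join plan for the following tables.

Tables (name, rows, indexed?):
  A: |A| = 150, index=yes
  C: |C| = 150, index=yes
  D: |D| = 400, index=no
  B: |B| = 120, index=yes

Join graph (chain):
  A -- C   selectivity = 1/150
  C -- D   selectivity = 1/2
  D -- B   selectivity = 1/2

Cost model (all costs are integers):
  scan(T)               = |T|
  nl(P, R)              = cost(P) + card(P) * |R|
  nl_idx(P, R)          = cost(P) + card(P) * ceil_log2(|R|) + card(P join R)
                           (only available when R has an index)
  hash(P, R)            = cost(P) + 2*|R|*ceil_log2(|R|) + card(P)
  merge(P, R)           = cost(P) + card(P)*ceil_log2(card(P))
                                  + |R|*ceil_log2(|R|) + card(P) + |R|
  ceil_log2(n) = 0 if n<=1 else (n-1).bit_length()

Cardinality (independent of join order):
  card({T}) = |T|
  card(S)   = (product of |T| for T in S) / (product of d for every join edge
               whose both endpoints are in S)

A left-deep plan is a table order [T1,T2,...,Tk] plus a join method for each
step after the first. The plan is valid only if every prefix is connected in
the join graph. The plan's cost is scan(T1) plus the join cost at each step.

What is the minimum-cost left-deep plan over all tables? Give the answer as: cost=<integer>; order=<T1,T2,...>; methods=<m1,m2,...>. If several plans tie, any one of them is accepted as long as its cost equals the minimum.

Selinger DP (subsets sized 1..n):
  {A}: scan cost=150, card=150
  {C}: scan cost=150, card=150
  {D}: scan cost=400, card=400
  {B}: scan cost=120, card=120
  {AC}: card=150; try (C,nl_idx)→1500, (A,nl_idx)→1500, (C,hash)→2700, (A,hash)→2700, (C,merge)→2850, (A,merge)→2850 …(+2); best=1500 via (C,nl_idx)
  {CD}: card=30000; try (C,hash)→3200, (D,merge)→5500, (C,merge)→5750, (D,hash)→7500, (C,nl_idx)→33600, (D,nl)→60150 …(+1); best=3200 via (C,hash)
  {BD}: card=24000; try (B,hash)→2480, (D,merge)→5080, (B,merge)→5360, (D,hash)→7440, (B,nl_idx)→27200, (D,nl)→48120 …(+1); best=2480 via (B,hash)
  {ACD}: card=30000; try (D,merge)→6850, (D,hash)→8850, (A,hash)→35600, (D,nl)→61500, (A,nl_idx)→273200, (A,merge)→484550 …(+1); best=6850 via (D,merge)
  {BCD}: card=1800000; try (C,hash)→28880, (B,hash)→34880, (C,merge)→387830, (B,merge)→484160, (C,nl_idx)→1994480, (B,nl_idx)→2013200 …(+2); best=28880 via (C,hash)
  {ABCD}: card=1800000; try (B,hash)→38530, (B,merge)→487810, (A,hash)→1831280, (B,nl_idx)→2016850, (B,nl)→3606850, (A,nl_idx)→16228880 …(+2); best=38530 via (B,hash)

cost=38530; order=A,C,D,B; methods=nl_idx,merge,hash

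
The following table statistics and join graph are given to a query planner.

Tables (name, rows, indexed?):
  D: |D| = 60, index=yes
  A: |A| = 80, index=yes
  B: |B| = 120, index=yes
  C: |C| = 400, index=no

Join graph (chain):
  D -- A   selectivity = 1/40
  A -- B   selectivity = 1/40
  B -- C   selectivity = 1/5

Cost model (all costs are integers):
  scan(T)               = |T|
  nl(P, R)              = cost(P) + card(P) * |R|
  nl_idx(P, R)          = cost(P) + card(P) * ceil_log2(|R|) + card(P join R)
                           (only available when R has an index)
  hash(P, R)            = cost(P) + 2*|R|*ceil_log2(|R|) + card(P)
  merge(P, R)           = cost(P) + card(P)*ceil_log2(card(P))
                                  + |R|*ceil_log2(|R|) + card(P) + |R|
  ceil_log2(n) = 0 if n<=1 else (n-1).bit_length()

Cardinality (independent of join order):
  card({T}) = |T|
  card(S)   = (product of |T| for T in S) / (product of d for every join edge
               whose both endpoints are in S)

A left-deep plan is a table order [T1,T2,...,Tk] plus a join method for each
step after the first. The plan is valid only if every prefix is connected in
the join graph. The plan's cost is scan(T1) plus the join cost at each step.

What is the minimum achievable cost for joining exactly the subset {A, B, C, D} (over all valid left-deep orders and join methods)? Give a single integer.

Selinger DP over subsets of {A,B,C,D}:
  {D}: scan cost=60, card=60
  {A}: scan cost=80, card=80
  {B}: scan cost=120, card=120
  {C}: scan cost=400, card=400
  {AD}: card=120; try (A,nl_idx)→600, (D,nl_idx)→680, (D,hash)→880, (A,merge)→1120, (D,merge)→1140, (A,hash)→1240 …(+2); best=600 via (A,nl_idx)
  {AB}: card=240; try (B,nl_idx)→880, (A,nl_idx)→1200, (A,hash)→1360, (B,merge)→1680, (A,merge)→1720, (B,hash)→1840 …(+2); best=880 via (B,nl_idx)
  {BC}: card=9600; try (B,hash)→2480, (C,merge)→5080, (B,merge)→5360, (C,hash)→7440, (B,nl_idx)→12800, (C,nl)→48120 …(+1); best=2480 via (B,hash)
  {ABD}: card=360; try (B,nl_idx)→1800, (D,hash)→1840, (B,hash)→2400, (B,merge)→2520, (D,nl_idx)→2680, (D,merge)→3460 …(+2); best=1800 via (B,nl_idx)
  {ABC}: card=19200; try (C,merge)→7040, (C,hash)→8320, (A,hash)→13200, (A,nl_idx)→88880, (C,nl)→96880, (A,merge)→147120 …(+1); best=7040 via (C,merge)
  {ABCD}: card=28800; try (C,hash)→9360, (C,merge)→9400, (D,hash)→26960, (C,nl)→145800, (D,nl_idx)→151040, (D,merge)→314660 …(+1); best=9360 via (C,hash)

9360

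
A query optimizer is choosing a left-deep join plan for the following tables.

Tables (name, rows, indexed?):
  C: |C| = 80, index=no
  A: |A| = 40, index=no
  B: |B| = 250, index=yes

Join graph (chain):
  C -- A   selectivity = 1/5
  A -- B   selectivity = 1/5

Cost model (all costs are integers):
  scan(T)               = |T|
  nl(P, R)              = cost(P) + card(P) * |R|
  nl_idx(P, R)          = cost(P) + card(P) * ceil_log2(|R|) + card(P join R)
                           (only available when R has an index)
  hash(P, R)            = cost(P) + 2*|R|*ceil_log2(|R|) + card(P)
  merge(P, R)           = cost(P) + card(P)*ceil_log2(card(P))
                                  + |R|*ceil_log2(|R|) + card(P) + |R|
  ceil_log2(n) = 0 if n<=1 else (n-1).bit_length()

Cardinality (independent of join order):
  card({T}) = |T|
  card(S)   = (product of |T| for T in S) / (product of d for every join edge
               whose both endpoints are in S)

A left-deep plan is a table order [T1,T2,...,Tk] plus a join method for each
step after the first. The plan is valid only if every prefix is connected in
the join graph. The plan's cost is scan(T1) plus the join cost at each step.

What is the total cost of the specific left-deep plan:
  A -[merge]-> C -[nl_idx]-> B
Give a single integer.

step 1: scan A: cost=40, card=40
step 2: join C via merge
    card(P join C) = 40*80/(5) = 640
    cost = 40 + 40*6 + 80*7 + 40 + 80 = 960
step 3: join B via nl_idx
    card(P join B) = 640*250/(5) = 32000
    cost = 960 + 640*8 + 32000 = 38080

38080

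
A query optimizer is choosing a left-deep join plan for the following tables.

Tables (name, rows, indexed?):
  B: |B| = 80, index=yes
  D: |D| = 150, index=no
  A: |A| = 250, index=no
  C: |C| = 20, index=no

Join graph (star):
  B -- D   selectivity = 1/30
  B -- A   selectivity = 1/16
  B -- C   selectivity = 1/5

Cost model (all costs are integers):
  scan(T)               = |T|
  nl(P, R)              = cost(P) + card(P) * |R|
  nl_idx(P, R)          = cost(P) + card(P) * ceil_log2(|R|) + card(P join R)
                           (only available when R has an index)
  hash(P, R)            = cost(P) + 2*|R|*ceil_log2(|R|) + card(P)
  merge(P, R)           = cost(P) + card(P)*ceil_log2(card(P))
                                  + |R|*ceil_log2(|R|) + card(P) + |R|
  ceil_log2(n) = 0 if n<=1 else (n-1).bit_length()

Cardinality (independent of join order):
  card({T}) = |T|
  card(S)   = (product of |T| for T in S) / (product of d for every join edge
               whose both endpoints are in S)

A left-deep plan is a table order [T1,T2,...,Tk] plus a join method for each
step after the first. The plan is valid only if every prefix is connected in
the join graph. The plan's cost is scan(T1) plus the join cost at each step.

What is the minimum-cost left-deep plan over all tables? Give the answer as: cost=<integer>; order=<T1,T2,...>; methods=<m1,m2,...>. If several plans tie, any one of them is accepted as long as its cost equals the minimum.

Selinger DP (subsets sized 1..n):
  {B}: scan cost=80, card=80
  {D}: scan cost=150, card=150
  {A}: scan cost=250, card=250
  {C}: scan cost=20, card=20
  {BD}: card=400; try (B,hash)→1420, (B,nl_idx)→1600, (D,merge)→2070, (B,merge)→2140, (D,hash)→2560, (D,nl)→12080 …(+1); best=1420 via (B,hash)
  {AB}: card=1250; try (B,hash)→1620, (A,merge)→2970, (B,merge)→3140, (B,nl_idx)→3250, (A,hash)→4160, (A,nl)→20080 …(+1); best=1620 via (B,hash)
  {BC}: card=320; try (C,hash)→360, (B,nl_idx)→480, (B,merge)→780, (C,merge)→840, (B,hash)→1160, (B,nl)→1620 …(+1); best=360 via (C,hash)
  {ABD}: card=6250; try (D,hash)→5270, (A,hash)→5820, (A,merge)→7670, (D,merge)→17970, (A,nl)→101420, (D,nl)→189120; best=5270 via (D,hash)
  {BCD}: card=1600; try (C,hash)→2020, (D,hash)→3080, (D,merge)→4910, (C,merge)→5540, (C,nl)→9420, (D,nl)→48360; best=2020 via (C,hash)
  {ABC}: card=5000; try (C,hash)→3070, (A,hash)→4680, (A,merge)→5810, (C,merge)→16740, (C,nl)→26620, (A,nl)→80360; best=3070 via (C,hash)
  {ABCD}: card=25000; try (A,hash)→7620, (D,hash)→10470, (C,hash)→11720, (A,merge)→23470, (D,merge)→74420, (C,merge)→92890 …(+3); best=7620 via (A,hash)

cost=7620; order=D,B,C,A; methods=hash,hash,hash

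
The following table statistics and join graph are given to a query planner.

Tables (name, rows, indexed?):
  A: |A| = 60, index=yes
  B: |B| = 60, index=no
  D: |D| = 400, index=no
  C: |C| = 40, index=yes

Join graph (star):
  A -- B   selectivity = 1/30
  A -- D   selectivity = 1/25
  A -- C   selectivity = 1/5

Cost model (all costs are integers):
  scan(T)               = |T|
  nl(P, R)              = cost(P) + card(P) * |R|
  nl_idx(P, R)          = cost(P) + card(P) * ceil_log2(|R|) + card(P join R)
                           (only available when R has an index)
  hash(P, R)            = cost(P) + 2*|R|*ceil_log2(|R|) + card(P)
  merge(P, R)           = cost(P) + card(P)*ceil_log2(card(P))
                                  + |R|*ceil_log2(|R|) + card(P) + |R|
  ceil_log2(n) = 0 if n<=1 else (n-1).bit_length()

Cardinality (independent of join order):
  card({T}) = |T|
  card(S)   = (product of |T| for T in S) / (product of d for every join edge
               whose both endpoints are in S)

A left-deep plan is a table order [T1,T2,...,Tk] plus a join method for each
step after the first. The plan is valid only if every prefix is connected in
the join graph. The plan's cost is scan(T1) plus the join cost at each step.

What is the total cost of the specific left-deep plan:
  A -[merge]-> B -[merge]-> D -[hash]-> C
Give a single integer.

step 1: scan A: cost=60, card=60
step 2: join B via merge
    card(P join B) = 60*60/(30) = 120
    cost = 60 + 60*6 + 60*6 + 60 + 60 = 900
step 3: join D via merge
    card(P join D) = 120*400/(25) = 1920
    cost = 900 + 120*7 + 400*9 + 120 + 400 = 5860
step 4: join C via hash
    card(P join C) = 1920*40/(5) = 15360
    cost = 5860 + 2*40*6 + 1920 = 8260

8260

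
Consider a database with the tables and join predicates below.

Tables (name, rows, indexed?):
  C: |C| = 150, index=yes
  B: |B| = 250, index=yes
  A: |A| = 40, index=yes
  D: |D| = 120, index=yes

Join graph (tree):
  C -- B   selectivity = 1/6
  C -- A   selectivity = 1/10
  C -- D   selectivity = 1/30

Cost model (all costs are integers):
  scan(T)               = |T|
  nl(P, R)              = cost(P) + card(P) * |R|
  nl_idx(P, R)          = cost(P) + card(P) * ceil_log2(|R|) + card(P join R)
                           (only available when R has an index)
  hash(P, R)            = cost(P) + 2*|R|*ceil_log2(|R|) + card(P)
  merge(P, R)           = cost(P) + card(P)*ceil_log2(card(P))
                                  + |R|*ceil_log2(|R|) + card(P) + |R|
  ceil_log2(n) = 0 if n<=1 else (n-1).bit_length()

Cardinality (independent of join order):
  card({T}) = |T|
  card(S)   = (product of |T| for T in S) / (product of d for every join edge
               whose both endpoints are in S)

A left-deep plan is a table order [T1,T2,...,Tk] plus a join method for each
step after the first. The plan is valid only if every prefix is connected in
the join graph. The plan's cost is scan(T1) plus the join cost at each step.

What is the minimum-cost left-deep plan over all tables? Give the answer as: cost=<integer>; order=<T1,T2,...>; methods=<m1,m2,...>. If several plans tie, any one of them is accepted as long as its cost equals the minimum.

cost=9160; order=D,C,A,B; methods=nl_idx,hash,hash

Selinger DP (subsets sized 1..n):
  {C}: scan cost=150, card=150
  {B}: scan cost=250, card=250
  {A}: scan cost=40, card=40
  {D}: scan cost=120, card=120
  {BC}: card=6250; try (C,hash)→2900, (B,merge)→3750, (C,merge)→3850, (B,hash)→4300, (B,nl_idx)→7600, (C,nl_idx)→8500 …(+2); best=2900 via (C,hash)
  {AC}: card=600; try (A,hash)→780, (C,nl_idx)→960, (A,nl_idx)→1650, (C,merge)→1670, (A,merge)→1780, (C,hash)→2480 …(+2); best=780 via (A,hash)
  {CD}: card=600; try (C,nl_idx)→1680, (D,nl_idx)→1800, (D,hash)→1980, (C,merge)→2430, (D,merge)→2460, (C,hash)→2640 …(+2); best=1680 via (C,nl_idx)
  {ABC}: card=25000; try (B,hash)→5380, (B,merge)→9630, (A,hash)→9630, (B,nl_idx)→30580, (A,nl_idx)→65400, (A,merge)→90680 …(+2); best=5380 via (B,hash)
  {BCD}: card=25000; try (B,hash)→6280, (B,merge)→10530, (D,hash)→10830, (B,nl_idx)→31480, (D,nl_idx)→71650, (D,merge)→91360 …(+2); best=6280 via (B,hash)
  {ACD}: card=2400; try (A,hash)→2760, (D,hash)→3060, (D,nl_idx)→7380, (A,nl_idx)→7680, (D,merge)→8340, (A,merge)→8560 …(+2); best=2760 via (A,hash)
  {ABCD}: card=100000; try (B,hash)→9160, (A,hash)→31760, (D,hash)→32060, (B,merge)→36210, (B,nl_idx)→121960, (A,nl_idx)→256280 …(+6); best=9160 via (B,hash)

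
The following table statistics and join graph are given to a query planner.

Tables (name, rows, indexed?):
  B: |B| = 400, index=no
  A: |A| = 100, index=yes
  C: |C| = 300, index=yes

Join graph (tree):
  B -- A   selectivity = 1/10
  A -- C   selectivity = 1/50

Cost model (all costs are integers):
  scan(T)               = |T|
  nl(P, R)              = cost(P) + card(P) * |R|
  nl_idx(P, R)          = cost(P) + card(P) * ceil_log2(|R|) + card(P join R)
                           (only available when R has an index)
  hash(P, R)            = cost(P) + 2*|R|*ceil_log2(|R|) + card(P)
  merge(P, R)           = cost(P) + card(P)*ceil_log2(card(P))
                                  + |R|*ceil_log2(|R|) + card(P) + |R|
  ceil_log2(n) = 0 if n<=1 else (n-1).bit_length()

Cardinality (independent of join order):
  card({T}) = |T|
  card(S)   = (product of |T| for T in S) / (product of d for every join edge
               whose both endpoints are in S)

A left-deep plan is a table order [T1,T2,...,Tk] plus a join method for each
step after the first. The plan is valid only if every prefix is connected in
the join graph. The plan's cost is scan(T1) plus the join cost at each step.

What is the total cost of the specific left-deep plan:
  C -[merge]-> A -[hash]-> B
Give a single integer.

11900

step 1: scan C: cost=300, card=300
step 2: join A via merge
    card(P join A) = 300*100/(50) = 600
    cost = 300 + 300*9 + 100*7 + 300 + 100 = 4100
step 3: join B via hash
    card(P join B) = 600*400/(10) = 24000
    cost = 4100 + 2*400*9 + 600 = 11900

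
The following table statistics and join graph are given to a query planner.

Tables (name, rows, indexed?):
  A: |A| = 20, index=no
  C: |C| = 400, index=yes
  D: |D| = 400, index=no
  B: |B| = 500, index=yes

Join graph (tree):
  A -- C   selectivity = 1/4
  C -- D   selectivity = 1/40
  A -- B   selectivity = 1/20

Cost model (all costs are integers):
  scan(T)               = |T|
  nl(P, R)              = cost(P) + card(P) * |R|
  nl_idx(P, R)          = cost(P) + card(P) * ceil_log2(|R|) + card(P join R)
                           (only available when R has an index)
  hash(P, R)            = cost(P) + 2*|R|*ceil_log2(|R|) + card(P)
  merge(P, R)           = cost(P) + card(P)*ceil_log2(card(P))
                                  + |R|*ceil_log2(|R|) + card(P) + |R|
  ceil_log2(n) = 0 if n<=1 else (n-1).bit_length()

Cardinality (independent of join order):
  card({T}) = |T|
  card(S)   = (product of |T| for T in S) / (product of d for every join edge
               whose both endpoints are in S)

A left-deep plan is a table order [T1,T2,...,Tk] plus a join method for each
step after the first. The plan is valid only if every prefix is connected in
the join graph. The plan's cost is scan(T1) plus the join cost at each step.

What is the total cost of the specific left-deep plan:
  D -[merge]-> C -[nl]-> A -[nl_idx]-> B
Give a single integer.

768400

step 1: scan D: cost=400, card=400
step 2: join C via merge
    card(P join C) = 400*400/(40) = 4000
    cost = 400 + 400*9 + 400*9 + 400 + 400 = 8400
step 3: join A via nl
    card(P join A) = 4000*20/(4) = 20000
    cost = 8400 + 4000*20 = 88400
step 4: join B via nl_idx
    card(P join B) = 20000*500/(20) = 500000
    cost = 88400 + 20000*9 + 500000 = 768400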